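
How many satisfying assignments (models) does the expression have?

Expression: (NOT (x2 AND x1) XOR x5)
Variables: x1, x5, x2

Satisfying assignments: (0,0,0), (0,0,1), (1,0,0), (1,1,1)
Count: 4 out of 8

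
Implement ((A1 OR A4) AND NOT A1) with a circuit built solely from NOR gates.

((((A1 NOR A4) NOR (A1 NOR A4)) NOR ((A1 NOR A4) NOR (A1 NOR A4))) NOR ((A1 NOR A1) NOR (A1 NOR A1)))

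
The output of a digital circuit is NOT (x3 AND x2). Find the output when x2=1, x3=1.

Substituting: NOT (1 AND 1)
= 0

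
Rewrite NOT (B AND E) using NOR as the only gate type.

(((B NOR B) NOR (E NOR E)) NOR ((B NOR B) NOR (E NOR E)))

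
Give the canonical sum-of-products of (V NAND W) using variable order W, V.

Σm(0, 1, 2) = (NOT W AND NOT V) OR (NOT W AND V) OR (W AND NOT V)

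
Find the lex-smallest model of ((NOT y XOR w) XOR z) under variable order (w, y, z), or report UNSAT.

w=0, y=0, z=0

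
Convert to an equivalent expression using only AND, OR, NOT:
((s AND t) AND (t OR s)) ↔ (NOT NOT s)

(((s AND t) AND (t OR s)) AND (NOT NOT s)) OR (NOT ((s AND t) AND (t OR s)) AND NOT s)
(Biconditional = both true or both false)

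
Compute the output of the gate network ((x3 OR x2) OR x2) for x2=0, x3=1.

Substituting: ((1 OR 0) OR 0)
= 1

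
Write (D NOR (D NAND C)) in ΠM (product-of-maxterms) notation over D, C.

ΠM(0, 1, 2, 3) = (D OR C) AND (D OR NOT C) AND (NOT D OR C) AND (NOT D OR NOT C)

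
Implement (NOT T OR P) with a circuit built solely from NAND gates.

(((T NAND T) NAND (T NAND T)) NAND (P NAND P))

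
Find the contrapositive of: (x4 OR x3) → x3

Contrapositive: NOT x3 → NOT (x4 OR x3)
Note: A statement and its contrapositive are logically equivalent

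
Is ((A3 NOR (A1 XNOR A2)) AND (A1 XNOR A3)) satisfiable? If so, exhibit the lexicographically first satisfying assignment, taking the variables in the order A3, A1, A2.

A3=0, A1=0, A2=1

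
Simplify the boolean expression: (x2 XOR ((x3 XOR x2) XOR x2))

By XOR self-cancellation ((E XOR v) XOR v = E):
= (x3 XOR x2)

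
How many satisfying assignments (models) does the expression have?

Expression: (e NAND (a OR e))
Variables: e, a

Satisfying assignments: (0,0), (0,1)
Count: 2 out of 4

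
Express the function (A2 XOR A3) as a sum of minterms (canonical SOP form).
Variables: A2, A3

Σm(1, 2) = (NOT A2 AND A3) OR (A2 AND NOT A3)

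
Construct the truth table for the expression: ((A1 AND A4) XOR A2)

A4 | A2 | A1 | Output
---------------------
0 | 0 | 0 | 0
0 | 0 | 1 | 0
0 | 1 | 0 | 1
0 | 1 | 1 | 1
1 | 0 | 0 | 0
1 | 0 | 1 | 1
1 | 1 | 0 | 1
1 | 1 | 1 | 0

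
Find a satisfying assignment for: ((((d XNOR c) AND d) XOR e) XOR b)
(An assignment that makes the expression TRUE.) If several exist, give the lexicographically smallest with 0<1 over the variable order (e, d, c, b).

e=0, d=0, c=0, b=1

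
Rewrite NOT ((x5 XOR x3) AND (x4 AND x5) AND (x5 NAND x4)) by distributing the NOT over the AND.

NOT (x5 XOR x3) OR NOT (x4 AND x5) OR NOT (x5 NAND x4)
De Morgan's: NOT(AND of terms) = OR of negations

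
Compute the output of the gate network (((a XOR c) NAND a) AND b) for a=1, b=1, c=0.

Substituting: (((1 XOR 0) NAND 1) AND 1)
= 0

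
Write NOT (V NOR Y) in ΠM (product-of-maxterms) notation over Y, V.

ΠM(0) = (Y OR V)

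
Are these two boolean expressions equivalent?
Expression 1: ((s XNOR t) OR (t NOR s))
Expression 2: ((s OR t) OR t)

No. Counterexample: with s=0, t=0, Expression 1 = 1 but Expression 2 = 0.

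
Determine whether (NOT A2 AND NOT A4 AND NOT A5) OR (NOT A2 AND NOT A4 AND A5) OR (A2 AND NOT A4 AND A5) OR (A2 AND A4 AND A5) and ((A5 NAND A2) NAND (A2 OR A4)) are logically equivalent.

Yes, they are equivalent — the two output columns agree on all 8 assignments:
A2 | A4 | A5 | Expression 1 | Expression 2
------------------------------------------
0 | 0 | 0 | 1 | 1
0 | 0 | 1 | 1 | 1
0 | 1 | 0 | 0 | 0
0 | 1 | 1 | 0 | 0
1 | 0 | 0 | 0 | 0
1 | 0 | 1 | 1 | 1
1 | 1 | 0 | 0 | 0
1 | 1 | 1 | 1 | 1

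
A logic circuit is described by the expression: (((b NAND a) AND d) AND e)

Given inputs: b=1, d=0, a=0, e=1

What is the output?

Substituting: (((1 NAND 0) AND 0) AND 1)
= 0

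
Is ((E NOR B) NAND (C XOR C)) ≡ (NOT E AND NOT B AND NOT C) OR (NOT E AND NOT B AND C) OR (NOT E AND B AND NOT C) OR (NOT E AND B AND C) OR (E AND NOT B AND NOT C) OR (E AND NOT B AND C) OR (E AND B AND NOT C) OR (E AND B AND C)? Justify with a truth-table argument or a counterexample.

Yes, they are equivalent — the two output columns agree on all 8 assignments:
E | B | C | Expression 1 | Expression 2
---------------------------------------
0 | 0 | 0 | 1 | 1
0 | 0 | 1 | 1 | 1
0 | 1 | 0 | 1 | 1
0 | 1 | 1 | 1 | 1
1 | 0 | 0 | 1 | 1
1 | 0 | 1 | 1 | 1
1 | 1 | 0 | 1 | 1
1 | 1 | 1 | 1 | 1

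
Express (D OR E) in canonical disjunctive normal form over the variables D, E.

(NOT D AND E) OR (D AND NOT E) OR (D AND E)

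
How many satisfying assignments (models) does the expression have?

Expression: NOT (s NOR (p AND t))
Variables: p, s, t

Satisfying assignments: (0,1,0), (0,1,1), (1,0,1), (1,1,0), (1,1,1)
Count: 5 out of 8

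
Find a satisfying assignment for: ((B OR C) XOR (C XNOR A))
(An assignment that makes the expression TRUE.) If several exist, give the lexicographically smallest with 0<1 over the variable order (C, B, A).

C=0, B=0, A=0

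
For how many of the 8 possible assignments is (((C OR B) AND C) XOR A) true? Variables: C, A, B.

Satisfying assignments: (0,1,0), (0,1,1), (1,0,0), (1,0,1)
Count: 4 out of 8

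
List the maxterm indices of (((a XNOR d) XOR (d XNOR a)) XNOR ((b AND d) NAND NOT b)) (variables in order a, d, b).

ΠM(0, 1, 2, 3, 4, 5, 6, 7) = (a OR d OR b) AND (a OR d OR NOT b) AND (a OR NOT d OR b) AND (a OR NOT d OR NOT b) AND (NOT a OR d OR b) AND (NOT a OR d OR NOT b) AND (NOT a OR NOT d OR b) AND (NOT a OR NOT d OR NOT b)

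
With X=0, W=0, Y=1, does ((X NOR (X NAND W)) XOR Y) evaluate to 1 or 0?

Substituting: ((0 NOR (0 NAND 0)) XOR 1)
= 1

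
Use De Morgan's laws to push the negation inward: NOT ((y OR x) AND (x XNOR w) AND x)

NOT (y OR x) OR NOT (x XNOR w) OR NOT x
De Morgan's: NOT(AND of terms) = OR of negations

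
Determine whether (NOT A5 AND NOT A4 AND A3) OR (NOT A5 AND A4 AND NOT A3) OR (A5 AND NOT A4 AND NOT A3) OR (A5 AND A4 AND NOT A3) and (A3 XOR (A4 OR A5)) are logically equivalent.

Yes, they are equivalent — the two output columns agree on all 8 assignments:
A5 | A4 | A3 | Expression 1 | Expression 2
------------------------------------------
0 | 0 | 0 | 0 | 0
0 | 0 | 1 | 1 | 1
0 | 1 | 0 | 1 | 1
0 | 1 | 1 | 0 | 0
1 | 0 | 0 | 1 | 1
1 | 0 | 1 | 0 | 0
1 | 1 | 0 | 1 | 1
1 | 1 | 1 | 0 | 0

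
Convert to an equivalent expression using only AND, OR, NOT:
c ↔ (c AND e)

(c AND (c AND e)) OR (NOT c AND NOT (c AND e))
(Biconditional = both true or both false)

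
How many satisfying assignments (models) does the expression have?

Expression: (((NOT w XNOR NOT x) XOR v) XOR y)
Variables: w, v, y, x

Satisfying assignments: (0,0,0,0), (0,0,1,1), (0,1,0,1), (0,1,1,0), (1,0,0,1), (1,0,1,0), (1,1,0,0), (1,1,1,1)
Count: 8 out of 16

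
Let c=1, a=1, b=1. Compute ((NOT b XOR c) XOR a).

Substituting: ((NOT 1 XOR 1) XOR 1)
= 0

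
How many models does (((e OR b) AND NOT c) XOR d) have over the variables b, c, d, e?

Satisfying assignments: (0,0,0,1), (0,0,1,0), (0,1,1,0), (0,1,1,1), (1,0,0,0), (1,0,0,1), (1,1,1,0), (1,1,1,1)
Count: 8 out of 16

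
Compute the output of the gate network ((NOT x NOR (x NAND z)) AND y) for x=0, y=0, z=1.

Substituting: ((NOT 0 NOR (0 NAND 1)) AND 0)
= 0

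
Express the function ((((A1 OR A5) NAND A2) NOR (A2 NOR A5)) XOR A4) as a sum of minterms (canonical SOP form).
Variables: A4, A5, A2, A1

Σm(3, 6, 7, 8, 9, 10, 12, 13) = (NOT A4 AND NOT A5 AND A2 AND A1) OR (NOT A4 AND A5 AND A2 AND NOT A1) OR (NOT A4 AND A5 AND A2 AND A1) OR (A4 AND NOT A5 AND NOT A2 AND NOT A1) OR (A4 AND NOT A5 AND NOT A2 AND A1) OR (A4 AND NOT A5 AND A2 AND NOT A1) OR (A4 AND A5 AND NOT A2 AND NOT A1) OR (A4 AND A5 AND NOT A2 AND A1)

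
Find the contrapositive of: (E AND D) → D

Contrapositive: NOT D → NOT (E AND D)
Note: A statement and its contrapositive are logically equivalent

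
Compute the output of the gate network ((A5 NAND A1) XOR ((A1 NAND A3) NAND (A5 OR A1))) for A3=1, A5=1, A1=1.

Substituting: ((1 NAND 1) XOR ((1 NAND 1) NAND (1 OR 1)))
= 1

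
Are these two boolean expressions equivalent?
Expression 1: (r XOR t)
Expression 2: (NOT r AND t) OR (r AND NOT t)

Yes, they are equivalent — the two output columns agree on all 4 assignments:
r | t | Expression 1 | Expression 2
-----------------------------------
0 | 0 | 0 | 0
0 | 1 | 1 | 1
1 | 0 | 1 | 1
1 | 1 | 0 | 0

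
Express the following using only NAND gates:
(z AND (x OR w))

((z NAND ((x NAND x) NAND (w NAND w))) NAND (z NAND ((x NAND x) NAND (w NAND w))))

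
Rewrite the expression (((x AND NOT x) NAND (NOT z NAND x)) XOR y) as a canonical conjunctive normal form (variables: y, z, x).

(NOT y OR z OR x) AND (NOT y OR z OR NOT x) AND (NOT y OR NOT z OR x) AND (NOT y OR NOT z OR NOT x)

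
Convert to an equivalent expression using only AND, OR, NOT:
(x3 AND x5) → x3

NOT (x3 AND x5) OR x3
(Implication elimination: A → B = NOT A OR B)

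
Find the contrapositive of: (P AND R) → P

Contrapositive: NOT P → NOT (P AND R)
Note: A statement and its contrapositive are logically equivalent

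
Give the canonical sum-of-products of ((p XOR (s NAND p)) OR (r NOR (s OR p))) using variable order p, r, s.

Σm(0, 1, 2, 3, 5, 7) = (NOT p AND NOT r AND NOT s) OR (NOT p AND NOT r AND s) OR (NOT p AND r AND NOT s) OR (NOT p AND r AND s) OR (p AND NOT r AND s) OR (p AND r AND s)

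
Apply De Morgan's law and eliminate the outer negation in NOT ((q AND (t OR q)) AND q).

NOT (q AND (t OR q)) OR NOT q
De Morgan's: NOT(AND of terms) = OR of negations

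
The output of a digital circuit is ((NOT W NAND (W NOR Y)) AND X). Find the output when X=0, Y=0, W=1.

Substituting: ((NOT 1 NAND (1 NOR 0)) AND 0)
= 0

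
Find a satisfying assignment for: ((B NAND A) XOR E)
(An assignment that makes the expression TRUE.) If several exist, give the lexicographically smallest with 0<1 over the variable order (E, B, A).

E=0, B=0, A=0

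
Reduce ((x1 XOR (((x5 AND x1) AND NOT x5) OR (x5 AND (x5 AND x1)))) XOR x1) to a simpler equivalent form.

By XOR self-cancellation ((E XOR v) XOR v = E) then distribution ((E AND v) OR (E AND NOT v) = E):
= (x5 AND x1)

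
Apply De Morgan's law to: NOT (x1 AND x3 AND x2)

NOT x1 OR NOT x3 OR NOT x2
De Morgan's: NOT(AND of terms) = OR of negations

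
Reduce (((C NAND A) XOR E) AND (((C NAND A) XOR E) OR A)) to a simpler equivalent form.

By absorption (E AND (E OR v) = E):
= ((C NAND A) XOR E)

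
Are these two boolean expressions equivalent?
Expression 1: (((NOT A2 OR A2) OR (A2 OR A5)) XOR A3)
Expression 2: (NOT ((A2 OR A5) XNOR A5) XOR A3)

No. Counterexample: with A2=0, A5=0, A3=0, Expression 1 = 1 but Expression 2 = 0.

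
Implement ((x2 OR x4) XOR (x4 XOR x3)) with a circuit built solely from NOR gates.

((((((x2 NOR x4) NOR (x2 NOR x4)) NOR ((((x4 NOR x3) NOR (x4 NOR x3)) NOR ((x4 NOR x3) NOR (x4 NOR x3))) NOR ((((x4 NOR x4) NOR (x3 NOR x3)) NOR ((x4 NOR x4) NOR (x3 NOR x3))) NOR (((x4 NOR x4) NOR (x3 NOR x3)) NOR ((x4 NOR x4) NOR (x3 NOR x3)))))) NOR (((x2 NOR x4) NOR (x2 NOR x4)) NOR ((((x4 NOR x3) NOR (x4 NOR x3)) NOR ((x4 NOR x3) NOR (x4 NOR x3))) NOR ((((x4 NOR x4) NOR (x3 NOR x3)) NOR ((x4 NOR x4) NOR (x3 NOR x3))) NOR (((x4 NOR x4) NOR (x3 NOR x3)) NOR ((x4 NOR x4) NOR (x3 NOR x3))))))) NOR ((((x2 NOR x4) NOR (x2 NOR x4)) NOR ((((x4 NOR x3) NOR (x4 NOR x3)) NOR ((x4 NOR x3) NOR (x4 NOR x3))) NOR ((((x4 NOR x4) NOR (x3 NOR x3)) NOR ((x4 NOR x4) NOR (x3 NOR x3))) NOR (((x4 NOR x4) NOR (x3 NOR x3)) NOR ((x4 NOR x4) NOR (x3 NOR x3)))))) NOR (((x2 NOR x4) NOR (x2 NOR x4)) NOR ((((x4 NOR x3) NOR (x4 NOR x3)) NOR ((x4 NOR x3) NOR (x4 NOR x3))) NOR ((((x4 NOR x4) NOR (x3 NOR x3)) NOR ((x4 NOR x4) NOR (x3 NOR x3))) NOR (((x4 NOR x4) NOR (x3 NOR x3)) NOR ((x4 NOR x4) NOR (x3 NOR x3)))))))) NOR ((((((x2 NOR x4) NOR (x2 NOR x4)) NOR ((x2 NOR x4) NOR (x2 NOR x4))) NOR (((((x4 NOR x3) NOR (x4 NOR x3)) NOR ((x4 NOR x3) NOR (x4 NOR x3))) NOR ((((x4 NOR x4) NOR (x3 NOR x3)) NOR ((x4 NOR x4) NOR (x3 NOR x3))) NOR (((x4 NOR x4) NOR (x3 NOR x3)) NOR ((x4 NOR x4) NOR (x3 NOR x3))))) NOR ((((x4 NOR x3) NOR (x4 NOR x3)) NOR ((x4 NOR x3) NOR (x4 NOR x3))) NOR ((((x4 NOR x4) NOR (x3 NOR x3)) NOR ((x4 NOR x4) NOR (x3 NOR x3))) NOR (((x4 NOR x4) NOR (x3 NOR x3)) NOR ((x4 NOR x4) NOR (x3 NOR x3))))))) NOR ((((x2 NOR x4) NOR (x2 NOR x4)) NOR ((x2 NOR x4) NOR (x2 NOR x4))) NOR (((((x4 NOR x3) NOR (x4 NOR x3)) NOR ((x4 NOR x3) NOR (x4 NOR x3))) NOR ((((x4 NOR x4) NOR (x3 NOR x3)) NOR ((x4 NOR x4) NOR (x3 NOR x3))) NOR (((x4 NOR x4) NOR (x3 NOR x3)) NOR ((x4 NOR x4) NOR (x3 NOR x3))))) NOR ((((x4 NOR x3) NOR (x4 NOR x3)) NOR ((x4 NOR x3) NOR (x4 NOR x3))) NOR ((((x4 NOR x4) NOR (x3 NOR x3)) NOR ((x4 NOR x4) NOR (x3 NOR x3))) NOR (((x4 NOR x4) NOR (x3 NOR x3)) NOR ((x4 NOR x4) NOR (x3 NOR x3)))))))) NOR (((((x2 NOR x4) NOR (x2 NOR x4)) NOR ((x2 NOR x4) NOR (x2 NOR x4))) NOR (((((x4 NOR x3) NOR (x4 NOR x3)) NOR ((x4 NOR x3) NOR (x4 NOR x3))) NOR ((((x4 NOR x4) NOR (x3 NOR x3)) NOR ((x4 NOR x4) NOR (x3 NOR x3))) NOR (((x4 NOR x4) NOR (x3 NOR x3)) NOR ((x4 NOR x4) NOR (x3 NOR x3))))) NOR ((((x4 NOR x3) NOR (x4 NOR x3)) NOR ((x4 NOR x3) NOR (x4 NOR x3))) NOR ((((x4 NOR x4) NOR (x3 NOR x3)) NOR ((x4 NOR x4) NOR (x3 NOR x3))) NOR (((x4 NOR x4) NOR (x3 NOR x3)) NOR ((x4 NOR x4) NOR (x3 NOR x3))))))) NOR ((((x2 NOR x4) NOR (x2 NOR x4)) NOR ((x2 NOR x4) NOR (x2 NOR x4))) NOR (((((x4 NOR x3) NOR (x4 NOR x3)) NOR ((x4 NOR x3) NOR (x4 NOR x3))) NOR ((((x4 NOR x4) NOR (x3 NOR x3)) NOR ((x4 NOR x4) NOR (x3 NOR x3))) NOR (((x4 NOR x4) NOR (x3 NOR x3)) NOR ((x4 NOR x4) NOR (x3 NOR x3))))) NOR ((((x4 NOR x3) NOR (x4 NOR x3)) NOR ((x4 NOR x3) NOR (x4 NOR x3))) NOR ((((x4 NOR x4) NOR (x3 NOR x3)) NOR ((x4 NOR x4) NOR (x3 NOR x3))) NOR (((x4 NOR x4) NOR (x3 NOR x3)) NOR ((x4 NOR x4) NOR (x3 NOR x3))))))))))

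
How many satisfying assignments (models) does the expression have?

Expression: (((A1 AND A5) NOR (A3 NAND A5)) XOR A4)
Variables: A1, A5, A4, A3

Satisfying assignments: (0,0,1,0), (0,0,1,1), (0,1,0,1), (0,1,1,0), (1,0,1,0), (1,0,1,1), (1,1,1,0), (1,1,1,1)
Count: 8 out of 16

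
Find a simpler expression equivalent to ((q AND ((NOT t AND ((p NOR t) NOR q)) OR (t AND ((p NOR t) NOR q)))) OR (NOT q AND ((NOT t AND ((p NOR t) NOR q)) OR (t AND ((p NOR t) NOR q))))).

By distribution ((E AND v) OR (E AND NOT v) = E) then distribution ((E AND v) OR (E AND NOT v) = E):
= ((p NOR t) NOR q)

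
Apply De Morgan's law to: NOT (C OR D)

NOT C AND NOT D
De Morgan's: NOT(OR of terms) = AND of negations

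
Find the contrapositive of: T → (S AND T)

Contrapositive: NOT (S AND T) → NOT T
Note: A statement and its contrapositive are logically equivalent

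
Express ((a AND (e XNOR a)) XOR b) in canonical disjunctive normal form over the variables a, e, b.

(NOT a AND NOT e AND b) OR (NOT a AND e AND b) OR (a AND NOT e AND b) OR (a AND e AND NOT b)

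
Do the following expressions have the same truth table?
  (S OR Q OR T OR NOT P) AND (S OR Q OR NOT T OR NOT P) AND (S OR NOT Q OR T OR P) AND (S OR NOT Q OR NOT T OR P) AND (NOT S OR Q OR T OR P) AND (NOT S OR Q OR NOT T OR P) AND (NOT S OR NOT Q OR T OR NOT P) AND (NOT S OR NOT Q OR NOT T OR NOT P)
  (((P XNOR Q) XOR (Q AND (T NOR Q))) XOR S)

Yes, they are equivalent — the two output columns agree on all 16 assignments:
S | Q | T | P | Expression 1 | Expression 2
-------------------------------------------
0 | 0 | 0 | 0 | 1 | 1
0 | 0 | 0 | 1 | 0 | 0
0 | 0 | 1 | 0 | 1 | 1
0 | 0 | 1 | 1 | 0 | 0
0 | 1 | 0 | 0 | 0 | 0
0 | 1 | 0 | 1 | 1 | 1
0 | 1 | 1 | 0 | 0 | 0
0 | 1 | 1 | 1 | 1 | 1
1 | 0 | 0 | 0 | 0 | 0
1 | 0 | 0 | 1 | 1 | 1
1 | 0 | 1 | 0 | 0 | 0
1 | 0 | 1 | 1 | 1 | 1
1 | 1 | 0 | 0 | 1 | 1
1 | 1 | 0 | 1 | 0 | 0
1 | 1 | 1 | 0 | 1 | 1
1 | 1 | 1 | 1 | 0 | 0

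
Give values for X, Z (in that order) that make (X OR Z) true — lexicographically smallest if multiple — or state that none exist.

X=0, Z=1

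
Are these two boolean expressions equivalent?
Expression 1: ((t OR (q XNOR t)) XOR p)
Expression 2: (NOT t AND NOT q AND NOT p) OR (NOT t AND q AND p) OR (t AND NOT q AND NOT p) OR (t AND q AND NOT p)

Yes, they are equivalent — the two output columns agree on all 8 assignments:
t | q | p | Expression 1 | Expression 2
---------------------------------------
0 | 0 | 0 | 1 | 1
0 | 0 | 1 | 0 | 0
0 | 1 | 0 | 0 | 0
0 | 1 | 1 | 1 | 1
1 | 0 | 0 | 1 | 1
1 | 0 | 1 | 0 | 0
1 | 1 | 0 | 1 | 1
1 | 1 | 1 | 0 | 0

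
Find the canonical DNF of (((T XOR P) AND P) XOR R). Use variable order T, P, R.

(NOT T AND NOT P AND R) OR (NOT T AND P AND NOT R) OR (T AND NOT P AND R) OR (T AND P AND R)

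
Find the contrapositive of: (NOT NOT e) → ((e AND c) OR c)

Contrapositive: NOT ((e AND c) OR c) → NOT e
Note: A statement and its contrapositive are logically equivalent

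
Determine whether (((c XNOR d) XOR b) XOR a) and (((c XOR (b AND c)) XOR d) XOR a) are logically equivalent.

No. Counterexample: with d=0, b=0, c=0, a=0, Expression 1 = 1 but Expression 2 = 0.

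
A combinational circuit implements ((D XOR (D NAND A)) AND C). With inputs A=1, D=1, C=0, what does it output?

Substituting: ((1 XOR (1 NAND 1)) AND 0)
= 0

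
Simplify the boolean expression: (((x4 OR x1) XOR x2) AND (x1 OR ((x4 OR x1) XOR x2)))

By absorption (E AND (E OR v) = E):
= ((x4 OR x1) XOR x2)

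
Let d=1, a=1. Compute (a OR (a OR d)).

Substituting: (1 OR (1 OR 1))
= 1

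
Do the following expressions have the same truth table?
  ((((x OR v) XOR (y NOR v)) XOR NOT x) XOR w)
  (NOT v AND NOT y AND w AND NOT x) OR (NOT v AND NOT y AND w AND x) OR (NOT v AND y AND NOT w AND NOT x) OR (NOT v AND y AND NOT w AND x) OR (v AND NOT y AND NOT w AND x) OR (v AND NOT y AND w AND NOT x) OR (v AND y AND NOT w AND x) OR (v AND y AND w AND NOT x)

Yes, they are equivalent — the two output columns agree on all 16 assignments:
v | y | w | x | Expression 1 | Expression 2
-------------------------------------------
0 | 0 | 0 | 0 | 0 | 0
0 | 0 | 0 | 1 | 0 | 0
0 | 0 | 1 | 0 | 1 | 1
0 | 0 | 1 | 1 | 1 | 1
0 | 1 | 0 | 0 | 1 | 1
0 | 1 | 0 | 1 | 1 | 1
0 | 1 | 1 | 0 | 0 | 0
0 | 1 | 1 | 1 | 0 | 0
1 | 0 | 0 | 0 | 0 | 0
1 | 0 | 0 | 1 | 1 | 1
1 | 0 | 1 | 0 | 1 | 1
1 | 0 | 1 | 1 | 0 | 0
1 | 1 | 0 | 0 | 0 | 0
1 | 1 | 0 | 1 | 1 | 1
1 | 1 | 1 | 0 | 1 | 1
1 | 1 | 1 | 1 | 0 | 0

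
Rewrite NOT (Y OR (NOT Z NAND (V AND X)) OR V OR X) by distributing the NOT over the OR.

NOT Y AND NOT (NOT Z NAND (V AND X)) AND NOT V AND NOT X
De Morgan's: NOT(OR of terms) = AND of negations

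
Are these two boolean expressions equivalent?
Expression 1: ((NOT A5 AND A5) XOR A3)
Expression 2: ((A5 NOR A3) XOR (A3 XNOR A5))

No. Counterexample: with A3=1, A5=0, Expression 1 = 1 but Expression 2 = 0.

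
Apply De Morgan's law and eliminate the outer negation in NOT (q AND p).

NOT q OR NOT p
De Morgan's: NOT(AND of terms) = OR of negations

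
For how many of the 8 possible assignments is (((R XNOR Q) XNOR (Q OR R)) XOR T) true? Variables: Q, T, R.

Satisfying assignments: (0,1,0), (0,1,1), (1,0,1), (1,1,0)
Count: 4 out of 8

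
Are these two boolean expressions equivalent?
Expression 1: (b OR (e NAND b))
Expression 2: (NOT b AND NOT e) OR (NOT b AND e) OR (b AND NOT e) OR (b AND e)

Yes, they are equivalent — the two output columns agree on all 4 assignments:
b | e | Expression 1 | Expression 2
-----------------------------------
0 | 0 | 1 | 1
0 | 1 | 1 | 1
1 | 0 | 1 | 1
1 | 1 | 1 | 1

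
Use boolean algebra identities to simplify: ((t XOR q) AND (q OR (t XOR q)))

By absorption (E AND (E OR v) = E):
= (t XOR q)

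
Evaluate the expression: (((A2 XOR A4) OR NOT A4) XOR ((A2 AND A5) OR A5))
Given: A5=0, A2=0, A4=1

Substituting: (((0 XOR 1) OR NOT 1) XOR ((0 AND 0) OR 0))
= 1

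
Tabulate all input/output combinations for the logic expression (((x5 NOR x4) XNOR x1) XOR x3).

x3 | x1 | x5 | x4 | Output
--------------------------
0 | 0 | 0 | 0 | 0
0 | 0 | 0 | 1 | 1
0 | 0 | 1 | 0 | 1
0 | 0 | 1 | 1 | 1
0 | 1 | 0 | 0 | 1
0 | 1 | 0 | 1 | 0
0 | 1 | 1 | 0 | 0
0 | 1 | 1 | 1 | 0
1 | 0 | 0 | 0 | 1
1 | 0 | 0 | 1 | 0
1 | 0 | 1 | 0 | 0
1 | 0 | 1 | 1 | 0
1 | 1 | 0 | 0 | 0
1 | 1 | 0 | 1 | 1
1 | 1 | 1 | 0 | 1
1 | 1 | 1 | 1 | 1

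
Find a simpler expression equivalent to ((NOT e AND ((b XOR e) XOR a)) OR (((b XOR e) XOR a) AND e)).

By distribution ((E AND v) OR (E AND NOT v) = E):
= ((b XOR e) XOR a)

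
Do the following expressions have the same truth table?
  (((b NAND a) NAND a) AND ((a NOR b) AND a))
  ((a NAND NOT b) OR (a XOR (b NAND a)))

No. Counterexample: with a=0, b=0, Expression 1 = 0 but Expression 2 = 1.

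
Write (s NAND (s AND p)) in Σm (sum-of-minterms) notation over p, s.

Σm(0, 1, 2) = (NOT p AND NOT s) OR (NOT p AND s) OR (p AND NOT s)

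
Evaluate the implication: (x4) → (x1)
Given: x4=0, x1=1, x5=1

Antecedent (x4) = 0; consequent (x1) = 1.
0 → 1 = 1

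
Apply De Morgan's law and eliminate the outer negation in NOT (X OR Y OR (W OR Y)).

NOT X AND NOT Y AND NOT (W OR Y)
De Morgan's: NOT(OR of terms) = AND of negations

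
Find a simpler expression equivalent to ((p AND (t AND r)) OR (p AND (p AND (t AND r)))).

By absorption (E OR (E AND v) = E):
= (p AND (t AND r))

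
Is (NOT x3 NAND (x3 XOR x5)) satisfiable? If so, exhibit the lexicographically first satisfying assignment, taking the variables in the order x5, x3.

x5=0, x3=0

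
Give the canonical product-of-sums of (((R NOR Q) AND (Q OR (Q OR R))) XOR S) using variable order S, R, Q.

ΠM(0, 1, 2, 3) = (S OR R OR Q) AND (S OR R OR NOT Q) AND (S OR NOT R OR Q) AND (S OR NOT R OR NOT Q)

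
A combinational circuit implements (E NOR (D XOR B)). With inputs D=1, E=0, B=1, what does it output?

Substituting: (0 NOR (1 XOR 1))
= 1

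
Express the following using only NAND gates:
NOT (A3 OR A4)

(((A3 NAND A3) NAND (A4 NAND A4)) NAND ((A3 NAND A3) NAND (A4 NAND A4)))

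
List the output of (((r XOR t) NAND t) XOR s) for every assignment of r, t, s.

r | t | s | Output
------------------
0 | 0 | 0 | 1
0 | 0 | 1 | 0
0 | 1 | 0 | 0
0 | 1 | 1 | 1
1 | 0 | 0 | 1
1 | 0 | 1 | 0
1 | 1 | 0 | 1
1 | 1 | 1 | 0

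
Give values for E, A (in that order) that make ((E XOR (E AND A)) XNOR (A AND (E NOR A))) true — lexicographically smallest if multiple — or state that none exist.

E=0, A=0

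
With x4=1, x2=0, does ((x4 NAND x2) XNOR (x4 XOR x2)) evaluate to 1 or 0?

Substituting: ((1 NAND 0) XNOR (1 XOR 0))
= 1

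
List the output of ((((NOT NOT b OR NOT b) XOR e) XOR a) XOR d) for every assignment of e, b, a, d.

e | b | a | d | Output
----------------------
0 | 0 | 0 | 0 | 1
0 | 0 | 0 | 1 | 0
0 | 0 | 1 | 0 | 0
0 | 0 | 1 | 1 | 1
0 | 1 | 0 | 0 | 1
0 | 1 | 0 | 1 | 0
0 | 1 | 1 | 0 | 0
0 | 1 | 1 | 1 | 1
1 | 0 | 0 | 0 | 0
1 | 0 | 0 | 1 | 1
1 | 0 | 1 | 0 | 1
1 | 0 | 1 | 1 | 0
1 | 1 | 0 | 0 | 0
1 | 1 | 0 | 1 | 1
1 | 1 | 1 | 0 | 1
1 | 1 | 1 | 1 | 0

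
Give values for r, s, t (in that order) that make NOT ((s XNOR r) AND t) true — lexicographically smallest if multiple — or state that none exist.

r=0, s=0, t=0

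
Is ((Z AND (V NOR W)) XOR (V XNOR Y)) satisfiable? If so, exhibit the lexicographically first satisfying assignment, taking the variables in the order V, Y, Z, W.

V=0, Y=0, Z=0, W=0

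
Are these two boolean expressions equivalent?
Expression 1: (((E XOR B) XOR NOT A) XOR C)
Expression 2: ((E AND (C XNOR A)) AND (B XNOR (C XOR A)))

No. Counterexample: with E=0, B=0, C=0, A=0, Expression 1 = 1 but Expression 2 = 0.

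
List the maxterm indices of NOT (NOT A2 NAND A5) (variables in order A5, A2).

ΠM(0, 1, 3) = (A5 OR A2) AND (A5 OR NOT A2) AND (NOT A5 OR NOT A2)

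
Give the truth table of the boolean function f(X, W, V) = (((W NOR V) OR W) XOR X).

X | W | V | Output
------------------
0 | 0 | 0 | 1
0 | 0 | 1 | 0
0 | 1 | 0 | 1
0 | 1 | 1 | 1
1 | 0 | 0 | 0
1 | 0 | 1 | 1
1 | 1 | 0 | 0
1 | 1 | 1 | 0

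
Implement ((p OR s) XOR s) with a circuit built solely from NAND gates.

((((p NAND p) NAND (s NAND s)) NAND (((p NAND p) NAND (s NAND s)) NAND s)) NAND (s NAND (((p NAND p) NAND (s NAND s)) NAND s)))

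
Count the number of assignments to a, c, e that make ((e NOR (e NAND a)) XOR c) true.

Satisfying assignments: (0,1,0), (0,1,1), (1,1,0), (1,1,1)
Count: 4 out of 8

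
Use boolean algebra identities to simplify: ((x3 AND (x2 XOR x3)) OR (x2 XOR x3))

By absorption (E OR (E AND v) = E):
= (x2 XOR x3)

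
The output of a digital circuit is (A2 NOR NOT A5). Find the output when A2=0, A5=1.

Substituting: (0 NOR NOT 1)
= 1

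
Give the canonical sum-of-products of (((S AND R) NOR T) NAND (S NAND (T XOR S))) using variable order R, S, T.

Σm(1, 2, 3, 5, 6, 7) = (NOT R AND NOT S AND T) OR (NOT R AND S AND NOT T) OR (NOT R AND S AND T) OR (R AND NOT S AND T) OR (R AND S AND NOT T) OR (R AND S AND T)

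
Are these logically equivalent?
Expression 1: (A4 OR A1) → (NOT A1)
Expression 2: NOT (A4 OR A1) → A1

No, Inverse is not equivalent to original (counterexample: A4=0, A1=0, A5=0)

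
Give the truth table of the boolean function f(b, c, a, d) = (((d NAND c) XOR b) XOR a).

b | c | a | d | Output
----------------------
0 | 0 | 0 | 0 | 1
0 | 0 | 0 | 1 | 1
0 | 0 | 1 | 0 | 0
0 | 0 | 1 | 1 | 0
0 | 1 | 0 | 0 | 1
0 | 1 | 0 | 1 | 0
0 | 1 | 1 | 0 | 0
0 | 1 | 1 | 1 | 1
1 | 0 | 0 | 0 | 0
1 | 0 | 0 | 1 | 0
1 | 0 | 1 | 0 | 1
1 | 0 | 1 | 1 | 1
1 | 1 | 0 | 0 | 0
1 | 1 | 0 | 1 | 1
1 | 1 | 1 | 0 | 1
1 | 1 | 1 | 1 | 0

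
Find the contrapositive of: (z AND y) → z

Contrapositive: NOT z → NOT (z AND y)
Note: A statement and its contrapositive are logically equivalent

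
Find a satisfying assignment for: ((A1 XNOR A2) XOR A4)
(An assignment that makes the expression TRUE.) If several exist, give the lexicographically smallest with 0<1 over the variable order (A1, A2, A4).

A1=0, A2=0, A4=0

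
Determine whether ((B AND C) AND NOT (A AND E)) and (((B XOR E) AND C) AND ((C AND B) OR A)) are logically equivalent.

No. Counterexample: with C=1, E=1, A=0, B=1, Expression 1 = 1 but Expression 2 = 0.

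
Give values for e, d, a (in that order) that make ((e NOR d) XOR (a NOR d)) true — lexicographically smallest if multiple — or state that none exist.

e=0, d=0, a=1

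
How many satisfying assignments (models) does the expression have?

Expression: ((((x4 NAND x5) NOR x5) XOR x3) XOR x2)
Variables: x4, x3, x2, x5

Satisfying assignments: (0,0,1,0), (0,0,1,1), (0,1,0,0), (0,1,0,1), (1,0,1,0), (1,0,1,1), (1,1,0,0), (1,1,0,1)
Count: 8 out of 16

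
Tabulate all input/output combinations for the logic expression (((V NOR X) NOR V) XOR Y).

Y | X | V | Output
------------------
0 | 0 | 0 | 0
0 | 0 | 1 | 0
0 | 1 | 0 | 1
0 | 1 | 1 | 0
1 | 0 | 0 | 1
1 | 0 | 1 | 1
1 | 1 | 0 | 0
1 | 1 | 1 | 1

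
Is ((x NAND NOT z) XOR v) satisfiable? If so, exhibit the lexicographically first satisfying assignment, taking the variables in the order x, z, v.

x=0, z=0, v=0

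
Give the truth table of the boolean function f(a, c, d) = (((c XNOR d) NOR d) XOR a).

a | c | d | Output
------------------
0 | 0 | 0 | 0
0 | 0 | 1 | 0
0 | 1 | 0 | 1
0 | 1 | 1 | 0
1 | 0 | 0 | 1
1 | 0 | 1 | 1
1 | 1 | 0 | 0
1 | 1 | 1 | 1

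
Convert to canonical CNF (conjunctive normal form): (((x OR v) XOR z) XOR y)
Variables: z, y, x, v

(z OR y OR x OR v) AND (z OR NOT y OR x OR NOT v) AND (z OR NOT y OR NOT x OR v) AND (z OR NOT y OR NOT x OR NOT v) AND (NOT z OR y OR x OR NOT v) AND (NOT z OR y OR NOT x OR v) AND (NOT z OR y OR NOT x OR NOT v) AND (NOT z OR NOT y OR x OR v)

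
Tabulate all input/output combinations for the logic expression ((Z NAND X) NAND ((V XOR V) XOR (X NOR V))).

Z | V | X | Output
------------------
0 | 0 | 0 | 0
0 | 0 | 1 | 1
0 | 1 | 0 | 1
0 | 1 | 1 | 1
1 | 0 | 0 | 0
1 | 0 | 1 | 1
1 | 1 | 0 | 1
1 | 1 | 1 | 1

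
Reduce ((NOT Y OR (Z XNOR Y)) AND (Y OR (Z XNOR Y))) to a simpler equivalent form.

By distribution ((E OR v) AND (E OR NOT v) = E):
= (Z XNOR Y)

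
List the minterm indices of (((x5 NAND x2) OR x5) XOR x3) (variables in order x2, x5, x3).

Σm(0, 2, 4, 6) = (NOT x2 AND NOT x5 AND NOT x3) OR (NOT x2 AND x5 AND NOT x3) OR (x2 AND NOT x5 AND NOT x3) OR (x2 AND x5 AND NOT x3)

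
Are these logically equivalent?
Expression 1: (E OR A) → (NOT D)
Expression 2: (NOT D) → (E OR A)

No, Converse is not equivalent to original (counterexample: D=0, E=0, A=0)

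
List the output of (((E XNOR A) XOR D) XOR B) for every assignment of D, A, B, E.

D | A | B | E | Output
----------------------
0 | 0 | 0 | 0 | 1
0 | 0 | 0 | 1 | 0
0 | 0 | 1 | 0 | 0
0 | 0 | 1 | 1 | 1
0 | 1 | 0 | 0 | 0
0 | 1 | 0 | 1 | 1
0 | 1 | 1 | 0 | 1
0 | 1 | 1 | 1 | 0
1 | 0 | 0 | 0 | 0
1 | 0 | 0 | 1 | 1
1 | 0 | 1 | 0 | 1
1 | 0 | 1 | 1 | 0
1 | 1 | 0 | 0 | 1
1 | 1 | 0 | 1 | 0
1 | 1 | 1 | 0 | 0
1 | 1 | 1 | 1 | 1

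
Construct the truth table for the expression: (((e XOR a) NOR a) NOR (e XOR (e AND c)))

e | c | a | Output
------------------
0 | 0 | 0 | 0
0 | 0 | 1 | 1
0 | 1 | 0 | 0
0 | 1 | 1 | 1
1 | 0 | 0 | 0
1 | 0 | 1 | 0
1 | 1 | 0 | 1
1 | 1 | 1 | 1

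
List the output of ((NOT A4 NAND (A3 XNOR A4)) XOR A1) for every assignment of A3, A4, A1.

A3 | A4 | A1 | Output
---------------------
0 | 0 | 0 | 0
0 | 0 | 1 | 1
0 | 1 | 0 | 1
0 | 1 | 1 | 0
1 | 0 | 0 | 1
1 | 0 | 1 | 0
1 | 1 | 0 | 1
1 | 1 | 1 | 0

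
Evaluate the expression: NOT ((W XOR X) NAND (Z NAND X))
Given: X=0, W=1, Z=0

Substituting: NOT ((1 XOR 0) NAND (0 NAND 0))
= 1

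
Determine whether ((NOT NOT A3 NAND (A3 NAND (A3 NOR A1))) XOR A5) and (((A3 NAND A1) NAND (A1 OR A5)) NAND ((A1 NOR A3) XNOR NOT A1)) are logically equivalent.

No. Counterexample: with A5=0, A1=0, A3=0, Expression 1 = 1 but Expression 2 = 0.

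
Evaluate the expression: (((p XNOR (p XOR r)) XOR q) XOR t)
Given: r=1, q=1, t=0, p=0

Substituting: (((0 XNOR (0 XOR 1)) XOR 1) XOR 0)
= 1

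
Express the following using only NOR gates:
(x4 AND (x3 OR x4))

((x4 NOR x4) NOR (((x3 NOR x4) NOR (x3 NOR x4)) NOR ((x3 NOR x4) NOR (x3 NOR x4))))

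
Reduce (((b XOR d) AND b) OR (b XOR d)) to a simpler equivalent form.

By absorption (E OR (E AND v) = E):
= (b XOR d)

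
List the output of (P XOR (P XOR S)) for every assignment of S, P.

S | P | Output
--------------
0 | 0 | 0
0 | 1 | 0
1 | 0 | 1
1 | 1 | 1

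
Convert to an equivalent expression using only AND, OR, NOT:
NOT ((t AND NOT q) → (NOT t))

(t AND NOT q) AND t
(Negated implication: NOT(A → B) = A AND NOT B)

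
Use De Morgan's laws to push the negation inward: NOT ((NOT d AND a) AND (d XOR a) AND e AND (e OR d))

NOT (NOT d AND a) OR NOT (d XOR a) OR NOT e OR NOT (e OR d)
De Morgan's: NOT(AND of terms) = OR of negations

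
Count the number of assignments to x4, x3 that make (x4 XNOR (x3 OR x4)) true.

Satisfying assignments: (0,0), (1,0), (1,1)
Count: 3 out of 4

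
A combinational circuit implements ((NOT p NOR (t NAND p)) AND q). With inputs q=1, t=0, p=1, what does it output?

Substituting: ((NOT 1 NOR (0 NAND 1)) AND 1)
= 0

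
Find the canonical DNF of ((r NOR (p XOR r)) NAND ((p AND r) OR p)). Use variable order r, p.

(NOT r AND NOT p) OR (NOT r AND p) OR (r AND NOT p) OR (r AND p)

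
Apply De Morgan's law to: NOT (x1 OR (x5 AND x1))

NOT x1 AND NOT (x5 AND x1)
De Morgan's: NOT(OR of terms) = AND of negations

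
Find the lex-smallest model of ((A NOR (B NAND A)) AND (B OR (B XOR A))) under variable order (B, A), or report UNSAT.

UNSATISFIABLE - no assignment makes this expression true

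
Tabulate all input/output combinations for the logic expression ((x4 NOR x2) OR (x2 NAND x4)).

x2 | x4 | Output
----------------
0 | 0 | 1
0 | 1 | 1
1 | 0 | 1
1 | 1 | 0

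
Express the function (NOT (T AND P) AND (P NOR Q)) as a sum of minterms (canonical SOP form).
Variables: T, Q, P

Σm(0, 4) = (NOT T AND NOT Q AND NOT P) OR (T AND NOT Q AND NOT P)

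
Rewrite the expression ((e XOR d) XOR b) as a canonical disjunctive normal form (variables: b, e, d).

(NOT b AND NOT e AND d) OR (NOT b AND e AND NOT d) OR (b AND NOT e AND NOT d) OR (b AND e AND d)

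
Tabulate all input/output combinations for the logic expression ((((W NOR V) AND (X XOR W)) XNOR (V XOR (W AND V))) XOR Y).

V | Y | W | X | Output
----------------------
0 | 0 | 0 | 0 | 1
0 | 0 | 0 | 1 | 0
0 | 0 | 1 | 0 | 1
0 | 0 | 1 | 1 | 1
0 | 1 | 0 | 0 | 0
0 | 1 | 0 | 1 | 1
0 | 1 | 1 | 0 | 0
0 | 1 | 1 | 1 | 0
1 | 0 | 0 | 0 | 0
1 | 0 | 0 | 1 | 0
1 | 0 | 1 | 0 | 1
1 | 0 | 1 | 1 | 1
1 | 1 | 0 | 0 | 1
1 | 1 | 0 | 1 | 1
1 | 1 | 1 | 0 | 0
1 | 1 | 1 | 1 | 0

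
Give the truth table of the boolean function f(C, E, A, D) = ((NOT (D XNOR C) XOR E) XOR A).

C | E | A | D | Output
----------------------
0 | 0 | 0 | 0 | 0
0 | 0 | 0 | 1 | 1
0 | 0 | 1 | 0 | 1
0 | 0 | 1 | 1 | 0
0 | 1 | 0 | 0 | 1
0 | 1 | 0 | 1 | 0
0 | 1 | 1 | 0 | 0
0 | 1 | 1 | 1 | 1
1 | 0 | 0 | 0 | 1
1 | 0 | 0 | 1 | 0
1 | 0 | 1 | 0 | 0
1 | 0 | 1 | 1 | 1
1 | 1 | 0 | 0 | 0
1 | 1 | 0 | 1 | 1
1 | 1 | 1 | 0 | 1
1 | 1 | 1 | 1 | 0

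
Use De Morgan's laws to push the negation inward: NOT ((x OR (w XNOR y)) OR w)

NOT (x OR (w XNOR y)) AND NOT w
De Morgan's: NOT(OR of terms) = AND of negations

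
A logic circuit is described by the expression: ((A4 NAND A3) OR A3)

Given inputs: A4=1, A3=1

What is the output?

Substituting: ((1 NAND 1) OR 1)
= 1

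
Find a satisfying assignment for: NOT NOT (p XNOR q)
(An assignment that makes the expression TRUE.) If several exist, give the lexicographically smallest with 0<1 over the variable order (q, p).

q=0, p=0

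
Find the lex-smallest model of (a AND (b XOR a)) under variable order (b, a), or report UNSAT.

b=0, a=1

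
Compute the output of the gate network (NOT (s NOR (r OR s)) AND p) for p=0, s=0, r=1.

Substituting: (NOT (0 NOR (1 OR 0)) AND 0)
= 0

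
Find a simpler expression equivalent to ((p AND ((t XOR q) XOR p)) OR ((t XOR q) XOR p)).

By absorption (E OR (E AND v) = E):
= ((t XOR q) XOR p)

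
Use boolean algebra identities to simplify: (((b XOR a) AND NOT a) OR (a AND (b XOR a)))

By distribution ((E AND v) OR (E AND NOT v) = E):
= (b XOR a)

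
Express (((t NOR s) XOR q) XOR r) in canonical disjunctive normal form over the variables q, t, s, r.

(NOT q AND NOT t AND NOT s AND NOT r) OR (NOT q AND NOT t AND s AND r) OR (NOT q AND t AND NOT s AND r) OR (NOT q AND t AND s AND r) OR (q AND NOT t AND NOT s AND r) OR (q AND NOT t AND s AND NOT r) OR (q AND t AND NOT s AND NOT r) OR (q AND t AND s AND NOT r)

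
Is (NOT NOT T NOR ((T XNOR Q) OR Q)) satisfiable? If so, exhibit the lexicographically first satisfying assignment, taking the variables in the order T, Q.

UNSATISFIABLE - no assignment makes this expression true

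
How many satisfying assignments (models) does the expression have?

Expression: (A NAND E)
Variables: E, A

Satisfying assignments: (0,0), (0,1), (1,0)
Count: 3 out of 4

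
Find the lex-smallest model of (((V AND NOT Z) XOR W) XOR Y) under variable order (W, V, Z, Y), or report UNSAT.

W=0, V=0, Z=0, Y=1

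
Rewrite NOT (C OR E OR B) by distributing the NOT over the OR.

NOT C AND NOT E AND NOT B
De Morgan's: NOT(OR of terms) = AND of negations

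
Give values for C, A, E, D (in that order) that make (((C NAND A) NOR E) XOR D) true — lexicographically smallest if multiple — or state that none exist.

C=0, A=0, E=0, D=1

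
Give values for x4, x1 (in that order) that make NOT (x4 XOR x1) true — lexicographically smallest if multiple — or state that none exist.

x4=0, x1=0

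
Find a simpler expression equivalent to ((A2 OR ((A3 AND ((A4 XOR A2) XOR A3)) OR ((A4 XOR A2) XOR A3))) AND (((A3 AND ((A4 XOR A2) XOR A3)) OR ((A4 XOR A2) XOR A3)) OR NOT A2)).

By distribution ((E OR v) AND (E OR NOT v) = E) then absorption (E OR (E AND v) = E):
= ((A4 XOR A2) XOR A3)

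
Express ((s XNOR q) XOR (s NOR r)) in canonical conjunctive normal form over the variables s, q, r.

(s OR q OR r) AND (s OR NOT q OR NOT r) AND (NOT s OR q OR r) AND (NOT s OR q OR NOT r)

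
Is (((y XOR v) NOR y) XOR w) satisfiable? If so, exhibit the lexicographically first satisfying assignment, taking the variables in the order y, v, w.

y=0, v=0, w=0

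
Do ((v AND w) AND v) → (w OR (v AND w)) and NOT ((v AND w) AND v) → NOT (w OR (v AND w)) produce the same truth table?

No, Inverse is not equivalent to original (counterexample: w=1, v=0, y=0)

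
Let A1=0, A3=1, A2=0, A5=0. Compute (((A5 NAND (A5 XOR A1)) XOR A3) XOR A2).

Substituting: (((0 NAND (0 XOR 0)) XOR 1) XOR 0)
= 0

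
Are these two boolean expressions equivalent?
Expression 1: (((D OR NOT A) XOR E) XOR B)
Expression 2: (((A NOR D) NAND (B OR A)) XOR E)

No. Counterexample: with D=0, E=0, A=1, B=0, Expression 1 = 0 but Expression 2 = 1.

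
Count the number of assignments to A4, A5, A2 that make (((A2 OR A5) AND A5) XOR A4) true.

Satisfying assignments: (0,1,0), (0,1,1), (1,0,0), (1,0,1)
Count: 4 out of 8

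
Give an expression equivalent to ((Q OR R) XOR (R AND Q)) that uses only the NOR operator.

((((((Q NOR R) NOR (Q NOR R)) NOR ((R NOR R) NOR (Q NOR Q))) NOR (((Q NOR R) NOR (Q NOR R)) NOR ((R NOR R) NOR (Q NOR Q)))) NOR ((((Q NOR R) NOR (Q NOR R)) NOR ((R NOR R) NOR (Q NOR Q))) NOR (((Q NOR R) NOR (Q NOR R)) NOR ((R NOR R) NOR (Q NOR Q))))) NOR ((((((Q NOR R) NOR (Q NOR R)) NOR ((Q NOR R) NOR (Q NOR R))) NOR (((R NOR R) NOR (Q NOR Q)) NOR ((R NOR R) NOR (Q NOR Q)))) NOR ((((Q NOR R) NOR (Q NOR R)) NOR ((Q NOR R) NOR (Q NOR R))) NOR (((R NOR R) NOR (Q NOR Q)) NOR ((R NOR R) NOR (Q NOR Q))))) NOR (((((Q NOR R) NOR (Q NOR R)) NOR ((Q NOR R) NOR (Q NOR R))) NOR (((R NOR R) NOR (Q NOR Q)) NOR ((R NOR R) NOR (Q NOR Q)))) NOR ((((Q NOR R) NOR (Q NOR R)) NOR ((Q NOR R) NOR (Q NOR R))) NOR (((R NOR R) NOR (Q NOR Q)) NOR ((R NOR R) NOR (Q NOR Q)))))))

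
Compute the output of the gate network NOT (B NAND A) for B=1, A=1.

Substituting: NOT (1 NAND 1)
= 1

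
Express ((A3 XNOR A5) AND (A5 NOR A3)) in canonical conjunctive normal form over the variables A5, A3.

(A5 OR NOT A3) AND (NOT A5 OR A3) AND (NOT A5 OR NOT A3)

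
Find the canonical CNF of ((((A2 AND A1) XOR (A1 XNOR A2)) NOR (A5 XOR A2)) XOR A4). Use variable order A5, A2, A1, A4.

(A5 OR A2 OR A1 OR A4) AND (A5 OR A2 OR NOT A1 OR NOT A4) AND (A5 OR NOT A2 OR A1 OR A4) AND (A5 OR NOT A2 OR NOT A1 OR A4) AND (NOT A5 OR A2 OR A1 OR A4) AND (NOT A5 OR A2 OR NOT A1 OR A4) AND (NOT A5 OR NOT A2 OR A1 OR NOT A4) AND (NOT A5 OR NOT A2 OR NOT A1 OR NOT A4)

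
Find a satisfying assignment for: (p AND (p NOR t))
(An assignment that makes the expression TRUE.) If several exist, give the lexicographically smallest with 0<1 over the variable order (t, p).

UNSATISFIABLE - no assignment makes this expression true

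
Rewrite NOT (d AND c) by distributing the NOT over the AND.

NOT d OR NOT c
De Morgan's: NOT(AND of terms) = OR of negations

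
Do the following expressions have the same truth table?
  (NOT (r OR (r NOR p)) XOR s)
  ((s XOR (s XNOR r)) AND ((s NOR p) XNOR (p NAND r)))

No. Counterexample: with s=0, r=0, p=0, Expression 1 = 0 but Expression 2 = 1.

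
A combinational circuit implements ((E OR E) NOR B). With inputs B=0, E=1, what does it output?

Substituting: ((1 OR 1) NOR 0)
= 0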